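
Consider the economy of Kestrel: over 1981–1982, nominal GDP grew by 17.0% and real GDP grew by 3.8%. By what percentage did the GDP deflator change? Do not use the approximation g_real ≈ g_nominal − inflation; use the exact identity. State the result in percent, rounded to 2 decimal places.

12.72%

(1 + g_nom) = (1 + g_real)(1 + π), so π = 1.1700 / 1.0380 − 1 = 0.12717.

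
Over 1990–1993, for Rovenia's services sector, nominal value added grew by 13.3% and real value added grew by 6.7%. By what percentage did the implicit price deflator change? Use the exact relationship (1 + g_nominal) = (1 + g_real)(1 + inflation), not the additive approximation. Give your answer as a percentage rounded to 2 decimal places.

(1 + g_nom) = (1 + g_real)(1 + π), so π = 1.1330 / 1.0670 − 1 = 0.06186.

6.19%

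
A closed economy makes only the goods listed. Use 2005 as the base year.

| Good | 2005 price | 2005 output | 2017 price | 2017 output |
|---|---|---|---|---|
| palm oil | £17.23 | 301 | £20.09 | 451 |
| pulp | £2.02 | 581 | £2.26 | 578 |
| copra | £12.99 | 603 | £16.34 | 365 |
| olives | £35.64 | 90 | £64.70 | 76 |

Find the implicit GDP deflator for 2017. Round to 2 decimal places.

129.65

Nominal GDP 2017 = 20.09·451 + 2.26·578 + 16.34·365 + 64.70·76 = 21248.17.
Real GDP 2017 (at 2005 prices) = 17.23·451 + 2.02·578 + 12.99·365 + 35.64·76 = 16388.28.
Deflator = Nominal/Real × 100 = 21248.17/16388.28 × 100 = 129.655.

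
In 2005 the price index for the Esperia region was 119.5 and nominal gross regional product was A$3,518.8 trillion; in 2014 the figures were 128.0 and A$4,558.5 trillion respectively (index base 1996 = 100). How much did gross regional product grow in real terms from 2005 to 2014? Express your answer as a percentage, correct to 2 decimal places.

20.94%

Deflate each year: 2005 → 3518.8/1.195 = 2944.60; 2014 → 4558.5/1.280 = 3561.33.
So real gross regional product changed by 3561.33/2944.60 − 1 = 0.2094, i.e. 20.94%.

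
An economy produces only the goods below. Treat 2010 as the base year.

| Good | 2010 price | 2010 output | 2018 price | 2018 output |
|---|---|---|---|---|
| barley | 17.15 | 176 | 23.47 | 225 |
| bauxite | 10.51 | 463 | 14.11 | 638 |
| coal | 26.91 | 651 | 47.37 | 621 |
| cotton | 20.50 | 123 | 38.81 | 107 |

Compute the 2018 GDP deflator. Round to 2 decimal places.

Nominal GDP 2018 = 23.47·225 + 14.11·638 + 47.37·621 + 38.81·107 = 47852.37.
Real GDP 2018 (at 2010 prices) = 17.15·225 + 10.51·638 + 26.91·621 + 20.50·107 = 29468.74.
Deflator = Nominal/Real × 100 = 47852.37/29468.74 × 100 = 162.383.

162.38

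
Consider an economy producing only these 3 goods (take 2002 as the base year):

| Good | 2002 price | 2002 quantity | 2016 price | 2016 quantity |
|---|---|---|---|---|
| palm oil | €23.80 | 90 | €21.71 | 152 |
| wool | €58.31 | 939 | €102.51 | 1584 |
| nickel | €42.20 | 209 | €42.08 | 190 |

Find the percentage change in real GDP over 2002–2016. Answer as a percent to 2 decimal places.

Real GDP 2002 = Nominal GDP 2002 = 23.80·90 + 58.31·939 + 42.20·209 = 65714.89.
Real GDP 2016 (at 2002 prices) = 23.80·152 + 58.31·1584 + 42.20·190 = 103998.64.
Real growth = 103998.64/65714.89 − 1 = 0.5826.

58.26%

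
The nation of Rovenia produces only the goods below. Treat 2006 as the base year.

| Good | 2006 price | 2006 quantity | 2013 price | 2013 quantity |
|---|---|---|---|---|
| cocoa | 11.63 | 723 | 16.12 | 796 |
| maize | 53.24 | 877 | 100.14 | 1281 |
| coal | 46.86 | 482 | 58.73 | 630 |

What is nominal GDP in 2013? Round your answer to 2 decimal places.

Nominal GDP 2013 = Σ (p_2013 × q_2013) = 16.12·796 + 100.14·1281 + 58.73·630 = 178110.76.

178110.76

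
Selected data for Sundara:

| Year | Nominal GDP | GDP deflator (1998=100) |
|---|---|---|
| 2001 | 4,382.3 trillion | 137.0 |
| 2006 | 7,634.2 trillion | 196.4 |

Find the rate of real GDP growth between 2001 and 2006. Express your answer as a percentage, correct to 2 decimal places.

Real GDP 2001 = 4382.3 / 1.370 = 3198.76.
Real GDP 2006 = 7634.2 / 1.964 = 3887.07.
Real growth = 3887.07 / 3198.76 − 1 = 0.2152.

21.52%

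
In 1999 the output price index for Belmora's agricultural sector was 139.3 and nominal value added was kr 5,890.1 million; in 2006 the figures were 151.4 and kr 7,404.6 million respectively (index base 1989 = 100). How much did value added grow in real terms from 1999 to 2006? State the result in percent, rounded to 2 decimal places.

15.67%

Deflate each year: 1999 → 5890.1/1.393 = 4228.36; 2006 → 7404.6/1.514 = 4890.75.
So real value added changed by 4890.75/4228.36 − 1 = 0.1567, i.e. 15.67%.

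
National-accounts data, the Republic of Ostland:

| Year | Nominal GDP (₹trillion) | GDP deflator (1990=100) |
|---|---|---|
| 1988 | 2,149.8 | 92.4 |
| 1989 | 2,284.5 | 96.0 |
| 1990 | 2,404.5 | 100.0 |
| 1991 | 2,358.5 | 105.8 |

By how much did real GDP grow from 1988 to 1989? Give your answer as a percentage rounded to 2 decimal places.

Real GDP 1988 = 2149.8/0.924 = 2326.62.
Real GDP 1989 = 2284.5/0.960 = 2379.69.
Change = 2379.69/2326.62 − 1 = 0.0228.

2.28%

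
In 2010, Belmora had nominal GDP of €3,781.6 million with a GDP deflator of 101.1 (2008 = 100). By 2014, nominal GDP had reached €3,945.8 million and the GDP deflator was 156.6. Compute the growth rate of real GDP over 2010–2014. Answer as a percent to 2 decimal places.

Real GDP 2010 = 3781.6 / 1.011 = 3740.45.
Real GDP 2014 = 3945.8 / 1.566 = 2519.67.
Real growth = 2519.67 / 3740.45 − 1 = -0.3264.

-32.64%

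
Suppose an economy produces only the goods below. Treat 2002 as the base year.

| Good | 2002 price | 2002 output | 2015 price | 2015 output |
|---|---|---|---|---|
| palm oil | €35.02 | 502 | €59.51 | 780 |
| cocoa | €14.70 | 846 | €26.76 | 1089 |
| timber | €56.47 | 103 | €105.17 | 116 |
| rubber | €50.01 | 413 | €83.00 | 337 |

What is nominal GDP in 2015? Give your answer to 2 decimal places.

Nominal GDP 2015 = Σ (p_2015 × q_2015) = 59.51·780 + 26.76·1089 + 105.17·116 + 83.00·337 = 115730.16.

€115730.16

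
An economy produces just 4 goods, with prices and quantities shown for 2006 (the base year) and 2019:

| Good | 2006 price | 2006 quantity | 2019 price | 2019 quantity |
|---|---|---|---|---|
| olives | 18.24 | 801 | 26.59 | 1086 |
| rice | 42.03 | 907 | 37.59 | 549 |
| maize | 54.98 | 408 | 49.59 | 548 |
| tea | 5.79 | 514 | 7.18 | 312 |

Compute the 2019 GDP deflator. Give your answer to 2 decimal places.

105.49

Nominal GDP 2019 = 26.59·1086 + 37.59·549 + 49.59·548 + 7.18·312 = 78929.13.
Real GDP 2019 (at 2006 prices) = 18.24·1086 + 42.03·549 + 54.98·548 + 5.79·312 = 74818.63.
Deflator = Nominal/Real × 100 = 78929.13/74818.63 × 100 = 105.494.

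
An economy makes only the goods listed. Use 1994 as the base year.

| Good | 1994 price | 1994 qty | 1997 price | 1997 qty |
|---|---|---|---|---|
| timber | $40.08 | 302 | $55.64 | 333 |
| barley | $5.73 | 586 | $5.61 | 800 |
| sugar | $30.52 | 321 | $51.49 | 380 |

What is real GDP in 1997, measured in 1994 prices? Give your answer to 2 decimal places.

Real GDP 1997 = Σ (p_1994 × q_1997) = 40.08·333 + 5.73·800 + 30.52·380 = 29528.24.

$29528.24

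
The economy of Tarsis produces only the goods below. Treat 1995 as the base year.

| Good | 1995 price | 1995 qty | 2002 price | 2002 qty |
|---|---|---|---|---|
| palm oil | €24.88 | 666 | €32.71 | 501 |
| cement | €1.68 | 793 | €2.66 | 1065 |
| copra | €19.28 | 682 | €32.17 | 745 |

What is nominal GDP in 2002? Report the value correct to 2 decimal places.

Nominal GDP 2002 = Σ (p_2002 × q_2002) = 32.71·501 + 2.66·1065 + 32.17·745 = 43187.26.

€43187.26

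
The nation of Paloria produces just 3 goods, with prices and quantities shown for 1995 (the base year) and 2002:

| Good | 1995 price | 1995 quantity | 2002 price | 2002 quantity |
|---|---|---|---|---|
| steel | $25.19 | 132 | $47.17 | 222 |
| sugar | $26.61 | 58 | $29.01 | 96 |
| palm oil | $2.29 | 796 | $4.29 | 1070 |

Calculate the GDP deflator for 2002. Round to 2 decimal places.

168.41

Nominal GDP 2002 = 47.17·222 + 29.01·96 + 4.29·1070 = 17847.00.
Real GDP 2002 (at 1995 prices) = 25.19·222 + 26.61·96 + 2.29·1070 = 10597.04.
Deflator = Nominal/Real × 100 = 17847.00/10597.04 × 100 = 168.415.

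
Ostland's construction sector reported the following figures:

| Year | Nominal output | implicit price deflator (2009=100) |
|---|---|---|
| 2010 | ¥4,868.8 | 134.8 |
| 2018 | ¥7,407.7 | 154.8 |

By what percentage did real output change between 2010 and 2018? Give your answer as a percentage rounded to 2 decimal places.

Real output 2010 = 4868.8 / 1.348 = 3611.87.
Real output 2018 = 7407.7 / 1.548 = 4785.34.
Real growth = 4785.34 / 3611.87 − 1 = 0.3249.

32.49%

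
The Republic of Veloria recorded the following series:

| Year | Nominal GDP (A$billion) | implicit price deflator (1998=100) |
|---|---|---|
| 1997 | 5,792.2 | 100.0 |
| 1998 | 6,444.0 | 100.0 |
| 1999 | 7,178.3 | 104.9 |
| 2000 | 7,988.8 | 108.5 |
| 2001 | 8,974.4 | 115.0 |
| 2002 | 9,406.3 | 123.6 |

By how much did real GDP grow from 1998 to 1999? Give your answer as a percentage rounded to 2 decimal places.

Real GDP 1998 = 6444.0/1.000 = 6444.00.
Real GDP 1999 = 7178.3/1.049 = 6842.99.
Change = 6842.99/6444.00 − 1 = 0.0619.

6.19%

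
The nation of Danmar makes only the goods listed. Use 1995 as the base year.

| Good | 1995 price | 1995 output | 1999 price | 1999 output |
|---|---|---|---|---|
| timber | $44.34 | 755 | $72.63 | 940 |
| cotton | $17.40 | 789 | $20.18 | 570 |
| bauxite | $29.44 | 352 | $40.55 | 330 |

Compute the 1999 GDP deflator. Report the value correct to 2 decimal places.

151.94

Nominal GDP 1999 = 72.63·940 + 20.18·570 + 40.55·330 = 93156.30.
Real GDP 1999 (at 1995 prices) = 44.34·940 + 17.40·570 + 29.44·330 = 61312.80.
Deflator = Nominal/Real × 100 = 93156.30/61312.80 × 100 = 151.936.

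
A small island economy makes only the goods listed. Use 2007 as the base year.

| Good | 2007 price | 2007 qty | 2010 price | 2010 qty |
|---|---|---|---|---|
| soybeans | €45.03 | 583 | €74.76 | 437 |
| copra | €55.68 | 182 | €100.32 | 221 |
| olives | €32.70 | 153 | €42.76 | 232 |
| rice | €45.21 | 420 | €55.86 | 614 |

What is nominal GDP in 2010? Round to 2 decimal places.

Nominal GDP 2010 = Σ (p_2010 × q_2010) = 74.76·437 + 100.32·221 + 42.76·232 + 55.86·614 = 99059.20.

€99059.20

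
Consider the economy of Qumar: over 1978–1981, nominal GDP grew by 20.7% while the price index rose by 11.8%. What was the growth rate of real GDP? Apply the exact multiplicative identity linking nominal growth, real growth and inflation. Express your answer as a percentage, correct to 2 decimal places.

(1 + g_nom) = (1 + g_real)(1 + π), so g_real = 1.2070 / 1.1180 − 1 = 0.07961.

7.96%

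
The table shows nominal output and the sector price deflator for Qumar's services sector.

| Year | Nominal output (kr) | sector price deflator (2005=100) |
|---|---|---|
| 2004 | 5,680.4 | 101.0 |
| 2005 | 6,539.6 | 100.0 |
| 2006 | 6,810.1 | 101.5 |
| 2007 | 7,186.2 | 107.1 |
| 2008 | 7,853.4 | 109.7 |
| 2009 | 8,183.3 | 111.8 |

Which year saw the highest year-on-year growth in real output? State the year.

2005

2005: real = 6539.6/1.000 = 6539.60; growth vs 2004 (5624.16) = 16.28%.
2006: real = 6810.1/1.015 = 6709.46; growth vs 2005 (6539.60) = 2.60%.
2007: real = 7186.2/1.071 = 6709.80; growth vs 2006 (6709.46) = 0.01%.
2008: real = 7853.4/1.097 = 7158.98; growth vs 2007 (6709.80) = 6.69%.
2009: real = 8183.3/1.118 = 7319.59; growth vs 2008 (7158.98) = 2.24%.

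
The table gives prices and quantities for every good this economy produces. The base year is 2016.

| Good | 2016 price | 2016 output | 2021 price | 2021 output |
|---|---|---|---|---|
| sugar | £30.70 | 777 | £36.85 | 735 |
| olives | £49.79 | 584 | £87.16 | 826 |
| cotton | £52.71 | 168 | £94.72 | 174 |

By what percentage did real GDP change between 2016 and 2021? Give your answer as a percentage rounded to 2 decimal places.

Real GDP 2016 = Nominal GDP 2016 = 30.70·777 + 49.79·584 + 52.71·168 = 61786.54.
Real GDP 2021 (at 2016 prices) = 30.70·735 + 49.79·826 + 52.71·174 = 72862.58.
Real growth = 72862.58/61786.54 − 1 = 0.1793.

17.93%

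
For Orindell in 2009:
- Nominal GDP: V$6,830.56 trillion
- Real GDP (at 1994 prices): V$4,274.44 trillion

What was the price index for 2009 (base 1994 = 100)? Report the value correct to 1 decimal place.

price index = (Nominal / Real) × 100 = 6830.56 / 4274.44 × 100 = 159.80.

159.8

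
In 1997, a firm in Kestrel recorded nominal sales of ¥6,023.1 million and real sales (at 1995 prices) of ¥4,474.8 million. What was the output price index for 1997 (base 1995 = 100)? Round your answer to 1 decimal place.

134.6

output price index = (Nominal / Real) × 100 = 6023.1 / 4474.8 × 100 = 134.60.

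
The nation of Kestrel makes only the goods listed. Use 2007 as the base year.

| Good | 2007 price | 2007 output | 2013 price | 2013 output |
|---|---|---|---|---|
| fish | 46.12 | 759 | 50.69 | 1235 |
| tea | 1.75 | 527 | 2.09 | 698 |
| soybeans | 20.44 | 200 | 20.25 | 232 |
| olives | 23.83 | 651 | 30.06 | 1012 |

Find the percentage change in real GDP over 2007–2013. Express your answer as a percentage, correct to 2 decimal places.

56.74%

Real GDP 2007 = Nominal GDP 2007 = 46.12·759 + 1.75·527 + 20.44·200 + 23.83·651 = 55528.66.
Real GDP 2013 (at 2007 prices) = 46.12·1235 + 1.75·698 + 20.44·232 + 23.83·1012 = 87037.74.
Real growth = 87037.74/55528.66 − 1 = 0.5674.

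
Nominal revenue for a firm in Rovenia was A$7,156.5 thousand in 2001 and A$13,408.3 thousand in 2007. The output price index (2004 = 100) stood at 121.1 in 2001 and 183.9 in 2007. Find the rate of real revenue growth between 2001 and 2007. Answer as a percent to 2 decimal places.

Deflate each year: 2001 → 7156.5/1.211 = 5909.58; 2007 → 13408.3/1.839 = 7291.08.
So real revenue changed by 7291.08/5909.58 − 1 = 0.2338, i.e. 23.38%.

23.38%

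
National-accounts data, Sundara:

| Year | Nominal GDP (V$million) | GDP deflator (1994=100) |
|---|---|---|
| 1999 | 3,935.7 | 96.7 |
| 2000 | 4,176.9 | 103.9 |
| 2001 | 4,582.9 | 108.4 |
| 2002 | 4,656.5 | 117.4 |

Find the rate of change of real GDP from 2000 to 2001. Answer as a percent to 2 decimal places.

Real GDP 2000 = 4176.9/1.039 = 4020.12.
Real GDP 2001 = 4582.9/1.084 = 4227.77.
Change = 4227.77/4020.12 − 1 = 0.0517.

5.17%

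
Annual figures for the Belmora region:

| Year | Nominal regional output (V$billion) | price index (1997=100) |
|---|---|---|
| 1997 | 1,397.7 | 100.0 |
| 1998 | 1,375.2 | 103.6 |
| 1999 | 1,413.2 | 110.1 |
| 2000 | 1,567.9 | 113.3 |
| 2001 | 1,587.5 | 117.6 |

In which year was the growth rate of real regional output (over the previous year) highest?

2000

1998: real = 1375.2/1.036 = 1327.41; growth vs 1997 (1397.70) = -5.03%.
1999: real = 1413.2/1.101 = 1283.56; growth vs 1998 (1327.41) = -3.30%.
2000: real = 1567.9/1.133 = 1383.85; growth vs 1999 (1283.56) = 7.81%.
2001: real = 1587.5/1.176 = 1349.91; growth vs 2000 (1383.85) = -2.45%.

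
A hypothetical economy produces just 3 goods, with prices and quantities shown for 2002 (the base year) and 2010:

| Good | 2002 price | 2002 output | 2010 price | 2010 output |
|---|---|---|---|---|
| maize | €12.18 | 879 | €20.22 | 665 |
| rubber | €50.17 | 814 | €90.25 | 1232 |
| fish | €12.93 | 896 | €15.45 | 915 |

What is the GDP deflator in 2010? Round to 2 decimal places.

169.77

Nominal GDP 2010 = 20.22·665 + 90.25·1232 + 15.45·915 = 138771.05.
Real GDP 2010 (at 2002 prices) = 12.18·665 + 50.17·1232 + 12.93·915 = 81740.09.
Deflator = Nominal/Real × 100 = 138771.05/81740.09 × 100 = 169.771.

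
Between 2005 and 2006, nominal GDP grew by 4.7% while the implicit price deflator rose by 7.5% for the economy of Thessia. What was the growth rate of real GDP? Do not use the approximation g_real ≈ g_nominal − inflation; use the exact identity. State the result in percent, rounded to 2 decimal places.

(1 + g_nom) = (1 + g_real)(1 + π), so g_real = 1.0470 / 1.0750 − 1 = -0.02605.

-2.60%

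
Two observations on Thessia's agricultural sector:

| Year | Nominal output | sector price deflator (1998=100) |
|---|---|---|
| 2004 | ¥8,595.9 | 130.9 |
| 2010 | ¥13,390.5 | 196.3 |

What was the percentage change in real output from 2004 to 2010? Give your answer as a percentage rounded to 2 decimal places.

3.88%

Real output 2004 = 8595.9 / 1.309 = 6566.77.
Real output 2010 = 13390.5 / 1.963 = 6821.45.
Real growth = 6821.45 / 6566.77 − 1 = 0.0388.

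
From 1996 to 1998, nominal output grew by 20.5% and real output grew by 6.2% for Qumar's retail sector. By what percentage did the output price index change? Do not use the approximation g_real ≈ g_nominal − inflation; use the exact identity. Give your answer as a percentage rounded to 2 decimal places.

(1 + g_nom) = (1 + g_real)(1 + π), so π = 1.2050 / 1.0620 − 1 = 0.13465.

13.47%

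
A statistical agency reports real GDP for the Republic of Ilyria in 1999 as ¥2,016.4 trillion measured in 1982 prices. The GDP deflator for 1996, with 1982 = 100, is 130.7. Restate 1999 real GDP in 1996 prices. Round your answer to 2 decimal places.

Real GDP in 1996 prices = Real GDP in 1982 prices × (P_1996/P_1982) = 2016.4 × 1.307 = 2635.43.

¥2,635.43 trillion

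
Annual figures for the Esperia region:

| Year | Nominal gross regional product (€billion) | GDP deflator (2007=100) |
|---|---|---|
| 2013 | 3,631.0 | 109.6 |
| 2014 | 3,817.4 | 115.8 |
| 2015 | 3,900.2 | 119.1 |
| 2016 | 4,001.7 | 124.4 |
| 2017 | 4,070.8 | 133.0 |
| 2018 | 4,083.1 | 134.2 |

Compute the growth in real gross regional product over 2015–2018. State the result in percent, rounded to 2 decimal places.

-7.09%

Real gross regional product 2015 = 3900.2/1.191 = 3274.73.
Real gross regional product 2018 = 4083.1/1.342 = 3042.55.
Change = 3042.55/3274.73 − 1 = -0.0709.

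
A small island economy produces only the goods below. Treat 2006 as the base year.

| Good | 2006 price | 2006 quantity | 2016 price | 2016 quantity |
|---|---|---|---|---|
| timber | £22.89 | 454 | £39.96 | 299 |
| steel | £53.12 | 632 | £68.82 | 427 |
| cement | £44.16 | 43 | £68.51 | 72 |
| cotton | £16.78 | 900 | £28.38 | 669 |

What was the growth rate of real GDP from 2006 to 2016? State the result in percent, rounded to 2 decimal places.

-27.94%

Real GDP 2006 = Nominal GDP 2006 = 22.89·454 + 53.12·632 + 44.16·43 + 16.78·900 = 60964.78.
Real GDP 2016 (at 2006 prices) = 22.89·299 + 53.12·427 + 44.16·72 + 16.78·669 = 43931.69.
Real growth = 43931.69/60964.78 − 1 = -0.2794.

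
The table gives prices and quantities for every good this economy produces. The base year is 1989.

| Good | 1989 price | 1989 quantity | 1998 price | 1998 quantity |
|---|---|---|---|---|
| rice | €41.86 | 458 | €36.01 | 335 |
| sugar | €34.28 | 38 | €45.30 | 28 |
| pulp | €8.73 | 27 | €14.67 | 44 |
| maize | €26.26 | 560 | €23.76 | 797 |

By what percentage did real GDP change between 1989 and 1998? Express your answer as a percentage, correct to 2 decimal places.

2.49%

Real GDP 1989 = Nominal GDP 1989 = 41.86·458 + 34.28·38 + 8.73·27 + 26.26·560 = 35415.83.
Real GDP 1998 (at 1989 prices) = 41.86·335 + 34.28·28 + 8.73·44 + 26.26·797 = 36296.28.
Real growth = 36296.28/35415.83 − 1 = 0.0249.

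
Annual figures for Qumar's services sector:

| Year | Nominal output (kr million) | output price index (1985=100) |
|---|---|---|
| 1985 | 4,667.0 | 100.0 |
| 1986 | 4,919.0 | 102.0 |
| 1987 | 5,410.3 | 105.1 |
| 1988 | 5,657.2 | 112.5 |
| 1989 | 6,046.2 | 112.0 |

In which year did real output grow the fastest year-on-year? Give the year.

1989

1986: real = 4919.0/1.020 = 4822.55; growth vs 1985 (4667.00) = 3.33%.
1987: real = 5410.3/1.051 = 5147.76; growth vs 1986 (4822.55) = 6.74%.
1988: real = 5657.2/1.125 = 5028.62; growth vs 1987 (5147.76) = -2.31%.
1989: real = 6046.2/1.120 = 5398.39; growth vs 1988 (5028.62) = 7.35%.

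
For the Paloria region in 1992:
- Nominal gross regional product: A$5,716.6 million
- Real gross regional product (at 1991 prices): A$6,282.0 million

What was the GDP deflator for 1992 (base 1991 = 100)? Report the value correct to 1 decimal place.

GDP deflator = (Nominal / Real) × 100 = 5716.6 / 6282.0 × 100 = 91.00.

91.0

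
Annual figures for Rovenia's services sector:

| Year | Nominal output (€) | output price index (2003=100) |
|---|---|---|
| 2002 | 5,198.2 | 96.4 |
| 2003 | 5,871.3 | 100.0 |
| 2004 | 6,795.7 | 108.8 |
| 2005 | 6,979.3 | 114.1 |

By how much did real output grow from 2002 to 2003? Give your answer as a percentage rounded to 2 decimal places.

8.88%

Real output 2002 = 5198.2/0.964 = 5392.32.
Real output 2003 = 5871.3/1.000 = 5871.30.
Change = 5871.30/5392.32 − 1 = 0.0888.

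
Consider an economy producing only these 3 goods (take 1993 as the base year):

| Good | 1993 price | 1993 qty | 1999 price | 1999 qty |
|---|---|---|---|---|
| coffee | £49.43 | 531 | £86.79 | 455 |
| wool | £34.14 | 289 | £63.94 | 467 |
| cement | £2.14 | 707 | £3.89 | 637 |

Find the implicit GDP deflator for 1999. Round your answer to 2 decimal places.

180.48

Nominal GDP 1999 = 86.79·455 + 63.94·467 + 3.89·637 = 71827.36.
Real GDP 1999 (at 1993 prices) = 49.43·455 + 34.14·467 + 2.14·637 = 39797.21.
Deflator = Nominal/Real × 100 = 71827.36/39797.21 × 100 = 180.483.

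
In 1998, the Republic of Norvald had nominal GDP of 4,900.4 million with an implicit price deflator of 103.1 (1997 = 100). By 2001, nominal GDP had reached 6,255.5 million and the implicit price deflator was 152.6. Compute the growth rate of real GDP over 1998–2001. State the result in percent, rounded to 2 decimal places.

Deflate each year: 1998 → 4900.4/1.031 = 4753.06; 2001 → 6255.5/1.526 = 4099.28.
So real GDP changed by 4099.28/4753.06 − 1 = -0.1375, i.e. -13.75%.

-13.75%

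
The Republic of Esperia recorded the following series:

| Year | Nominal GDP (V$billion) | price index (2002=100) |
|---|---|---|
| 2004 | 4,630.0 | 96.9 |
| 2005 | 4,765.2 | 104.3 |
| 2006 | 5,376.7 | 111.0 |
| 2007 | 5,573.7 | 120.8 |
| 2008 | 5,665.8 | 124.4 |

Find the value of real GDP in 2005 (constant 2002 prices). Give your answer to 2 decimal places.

Real GDP 2005 = 4765.2 / 1.043 = 4568.74.

V$4,568.74 billion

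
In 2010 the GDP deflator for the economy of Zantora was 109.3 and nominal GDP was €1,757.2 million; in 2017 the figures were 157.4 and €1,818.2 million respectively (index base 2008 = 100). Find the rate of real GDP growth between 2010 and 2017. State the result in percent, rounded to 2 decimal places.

Real GDP 2010 = 1757.2 / 1.093 = 1607.69.
Real GDP 2017 = 1818.2 / 1.574 = 1155.15.
Real growth = 1155.15 / 1607.69 − 1 = -0.2815.

-28.15%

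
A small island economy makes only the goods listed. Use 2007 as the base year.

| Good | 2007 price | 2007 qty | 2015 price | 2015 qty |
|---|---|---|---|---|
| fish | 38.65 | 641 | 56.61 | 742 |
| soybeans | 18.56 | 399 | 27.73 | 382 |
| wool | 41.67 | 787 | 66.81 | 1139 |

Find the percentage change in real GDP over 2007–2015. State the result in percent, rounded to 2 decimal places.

Real GDP 2007 = Nominal GDP 2007 = 38.65·641 + 18.56·399 + 41.67·787 = 64974.38.
Real GDP 2015 (at 2007 prices) = 38.65·742 + 18.56·382 + 41.67·1139 = 83230.35.
Real growth = 83230.35/64974.38 − 1 = 0.2810.

28.10%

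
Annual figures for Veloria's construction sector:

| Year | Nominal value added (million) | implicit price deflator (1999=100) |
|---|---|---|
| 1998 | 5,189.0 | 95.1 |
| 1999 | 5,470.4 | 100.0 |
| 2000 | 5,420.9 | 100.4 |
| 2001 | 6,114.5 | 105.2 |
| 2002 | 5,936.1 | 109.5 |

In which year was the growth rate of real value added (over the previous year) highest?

2001

1999: real = 5470.4/1.000 = 5470.40; growth vs 1998 (5456.36) = 0.26%.
2000: real = 5420.9/1.004 = 5399.30; growth vs 1999 (5470.40) = -1.30%.
2001: real = 6114.5/1.052 = 5812.26; growth vs 2000 (5399.30) = 7.65%.
2002: real = 5936.1/1.095 = 5421.10; growth vs 2001 (5812.26) = -6.73%.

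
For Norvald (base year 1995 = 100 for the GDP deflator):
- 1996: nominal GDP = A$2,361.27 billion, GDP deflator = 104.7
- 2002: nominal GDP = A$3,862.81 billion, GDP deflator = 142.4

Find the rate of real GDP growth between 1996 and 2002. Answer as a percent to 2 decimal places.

20.28%

Deflate each year: 1996 → 2361.27/1.047 = 2255.27; 2002 → 3862.81/1.424 = 2712.65.
So real GDP changed by 2712.65/2255.27 − 1 = 0.2028, i.e. 20.28%.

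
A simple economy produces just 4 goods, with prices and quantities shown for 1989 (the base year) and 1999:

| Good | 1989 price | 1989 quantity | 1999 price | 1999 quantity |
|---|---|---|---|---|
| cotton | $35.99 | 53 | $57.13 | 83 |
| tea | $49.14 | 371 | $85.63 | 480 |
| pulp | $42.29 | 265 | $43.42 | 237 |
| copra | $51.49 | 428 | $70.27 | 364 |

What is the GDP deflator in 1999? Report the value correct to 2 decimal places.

Nominal GDP 1999 = 57.13·83 + 85.63·480 + 43.42·237 + 70.27·364 = 81713.01.
Real GDP 1999 (at 1989 prices) = 35.99·83 + 49.14·480 + 42.29·237 + 51.49·364 = 55339.46.
Deflator = Nominal/Real × 100 = 81713.01/55339.46 × 100 = 147.658.

147.66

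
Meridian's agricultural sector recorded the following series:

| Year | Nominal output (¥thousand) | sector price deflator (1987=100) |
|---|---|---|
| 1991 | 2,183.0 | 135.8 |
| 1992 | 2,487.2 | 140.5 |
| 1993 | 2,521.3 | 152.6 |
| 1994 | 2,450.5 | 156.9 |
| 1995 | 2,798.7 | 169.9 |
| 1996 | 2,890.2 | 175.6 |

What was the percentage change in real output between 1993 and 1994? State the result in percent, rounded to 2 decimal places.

-5.47%

Real output 1993 = 2521.3/1.526 = 1652.23.
Real output 1994 = 2450.5/1.569 = 1561.82.
Change = 1561.82/1652.23 − 1 = -0.0547.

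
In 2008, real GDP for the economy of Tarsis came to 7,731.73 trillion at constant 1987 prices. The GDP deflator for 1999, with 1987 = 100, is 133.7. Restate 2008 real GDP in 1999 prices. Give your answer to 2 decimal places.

10,337.32 trillion

Real GDP in 1999 prices = Real GDP in 1987 prices × (P_1999/P_1987) = 7731.73 × 1.337 = 10337.32.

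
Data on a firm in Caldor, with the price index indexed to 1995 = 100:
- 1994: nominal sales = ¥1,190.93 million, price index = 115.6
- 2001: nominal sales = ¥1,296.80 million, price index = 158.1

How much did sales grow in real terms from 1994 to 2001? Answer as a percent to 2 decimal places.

-20.38%

Deflate each year: 1994 → 1190.93/1.156 = 1030.22; 2001 → 1296.80/1.581 = 820.24.
So real sales changed by 820.24/1030.22 − 1 = -0.2038, i.e. -20.38%.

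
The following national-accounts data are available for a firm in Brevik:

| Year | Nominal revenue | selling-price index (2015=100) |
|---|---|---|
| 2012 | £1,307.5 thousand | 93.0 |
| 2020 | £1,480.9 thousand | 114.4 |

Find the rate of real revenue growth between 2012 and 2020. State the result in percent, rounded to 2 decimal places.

-7.93%

Deflate each year: 2012 → 1307.5/0.930 = 1405.91; 2020 → 1480.9/1.144 = 1294.49.
So real revenue changed by 1294.49/1405.91 − 1 = -0.0793, i.e. -7.93%.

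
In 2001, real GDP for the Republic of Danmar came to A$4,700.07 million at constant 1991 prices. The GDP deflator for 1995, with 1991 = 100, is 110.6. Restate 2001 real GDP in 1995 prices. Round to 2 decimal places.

Real GDP in 1995 prices = Real GDP in 1991 prices × (P_1995/P_1991) = 4700.07 × 1.106 = 5198.28.

A$5,198.28 million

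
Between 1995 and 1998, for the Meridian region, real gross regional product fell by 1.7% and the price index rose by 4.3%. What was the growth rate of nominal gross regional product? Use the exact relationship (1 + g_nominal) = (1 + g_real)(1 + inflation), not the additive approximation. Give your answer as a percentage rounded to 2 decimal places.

(1 + g_nom) = (1 + g_real)(1 + π) = 0.9830 × 1.0430 = 1.02527.

2.53%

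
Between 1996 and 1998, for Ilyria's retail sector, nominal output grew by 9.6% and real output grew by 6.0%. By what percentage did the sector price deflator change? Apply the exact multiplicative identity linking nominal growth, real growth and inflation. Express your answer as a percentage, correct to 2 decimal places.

3.40%

(1 + g_nom) = (1 + g_real)(1 + π), so π = 1.0960 / 1.0600 − 1 = 0.03396.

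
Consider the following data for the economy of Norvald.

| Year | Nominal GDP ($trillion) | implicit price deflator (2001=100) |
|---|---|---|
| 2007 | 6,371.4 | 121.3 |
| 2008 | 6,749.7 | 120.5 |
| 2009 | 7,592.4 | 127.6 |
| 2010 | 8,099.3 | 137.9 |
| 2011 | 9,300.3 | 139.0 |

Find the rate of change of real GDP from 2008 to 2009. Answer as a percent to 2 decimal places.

Real GDP 2008 = 6749.7/1.205 = 5601.41.
Real GDP 2009 = 7592.4/1.276 = 5950.16.
Change = 5950.16/5601.41 − 1 = 0.0623.

6.23%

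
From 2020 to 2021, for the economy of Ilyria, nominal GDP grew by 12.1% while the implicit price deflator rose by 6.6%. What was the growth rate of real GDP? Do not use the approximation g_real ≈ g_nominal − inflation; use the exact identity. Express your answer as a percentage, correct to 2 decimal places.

(1 + g_nom) = (1 + g_real)(1 + π), so g_real = 1.1210 / 1.0660 − 1 = 0.05159.

5.16%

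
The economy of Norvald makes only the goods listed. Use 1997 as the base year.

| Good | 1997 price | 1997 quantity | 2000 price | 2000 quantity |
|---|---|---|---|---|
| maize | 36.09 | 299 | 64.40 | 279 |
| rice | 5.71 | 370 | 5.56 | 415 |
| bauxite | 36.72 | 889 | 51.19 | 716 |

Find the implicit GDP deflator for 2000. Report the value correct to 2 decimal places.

Nominal GDP 2000 = 64.40·279 + 5.56·415 + 51.19·716 = 56927.04.
Real GDP 2000 (at 1997 prices) = 36.09·279 + 5.71·415 + 36.72·716 = 38730.28.
Deflator = Nominal/Real × 100 = 56927.04/38730.28 × 100 = 146.983.

146.98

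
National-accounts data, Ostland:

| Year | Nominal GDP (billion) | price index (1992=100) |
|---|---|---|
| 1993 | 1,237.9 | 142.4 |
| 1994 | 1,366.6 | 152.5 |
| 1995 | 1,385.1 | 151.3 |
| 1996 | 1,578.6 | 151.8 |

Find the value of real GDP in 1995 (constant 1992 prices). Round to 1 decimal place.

915.5 billion

Real GDP 1995 = 1385.1 / 1.513 = 915.47.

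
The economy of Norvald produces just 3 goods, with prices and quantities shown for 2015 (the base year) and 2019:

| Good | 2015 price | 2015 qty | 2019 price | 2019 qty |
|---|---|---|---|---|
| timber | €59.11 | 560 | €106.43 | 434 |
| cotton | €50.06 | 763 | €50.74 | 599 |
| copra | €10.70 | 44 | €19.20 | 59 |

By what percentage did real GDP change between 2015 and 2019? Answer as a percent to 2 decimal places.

-21.59%

Real GDP 2015 = Nominal GDP 2015 = 59.11·560 + 50.06·763 + 10.70·44 = 71768.18.
Real GDP 2019 (at 2015 prices) = 59.11·434 + 50.06·599 + 10.70·59 = 56270.98.
Real growth = 56270.98/71768.18 − 1 = -0.2159.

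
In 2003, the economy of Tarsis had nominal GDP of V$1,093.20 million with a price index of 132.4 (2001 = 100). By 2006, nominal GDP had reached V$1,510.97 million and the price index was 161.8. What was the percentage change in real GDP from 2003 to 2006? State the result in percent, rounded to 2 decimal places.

Real GDP 2003 = 1093.20 / 1.324 = 825.68.
Real GDP 2006 = 1510.97 / 1.618 = 933.85.
Real growth = 933.85 / 825.68 − 1 = 0.1310.

13.10%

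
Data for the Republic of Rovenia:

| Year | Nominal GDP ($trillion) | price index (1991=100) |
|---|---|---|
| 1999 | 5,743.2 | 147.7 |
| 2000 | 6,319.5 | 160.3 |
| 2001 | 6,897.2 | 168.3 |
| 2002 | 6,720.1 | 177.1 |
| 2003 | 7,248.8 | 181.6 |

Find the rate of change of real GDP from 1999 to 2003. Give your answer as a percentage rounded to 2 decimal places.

2.65%

Real GDP 1999 = 5743.2/1.477 = 3888.42.
Real GDP 2003 = 7248.8/1.816 = 3991.63.
Change = 3991.63/3888.42 − 1 = 0.0265.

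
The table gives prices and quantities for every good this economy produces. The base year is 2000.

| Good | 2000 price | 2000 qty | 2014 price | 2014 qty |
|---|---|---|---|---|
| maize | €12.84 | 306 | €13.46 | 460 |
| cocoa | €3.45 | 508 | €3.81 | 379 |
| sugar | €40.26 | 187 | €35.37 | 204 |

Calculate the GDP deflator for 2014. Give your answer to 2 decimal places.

Nominal GDP 2014 = 13.46·460 + 3.81·379 + 35.37·204 = 14851.07.
Real GDP 2014 (at 2000 prices) = 12.84·460 + 3.45·379 + 40.26·204 = 15426.99.
Deflator = Nominal/Real × 100 = 14851.07/15426.99 × 100 = 96.267.

96.27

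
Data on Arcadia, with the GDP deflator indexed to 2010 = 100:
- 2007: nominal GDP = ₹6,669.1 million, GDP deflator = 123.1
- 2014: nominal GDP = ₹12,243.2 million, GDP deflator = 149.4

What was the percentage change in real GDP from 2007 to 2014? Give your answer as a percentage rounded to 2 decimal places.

51.26%

Real GDP 2007 = 6669.1 / 1.231 = 5417.63.
Real GDP 2014 = 12243.2 / 1.494 = 8194.91.
Real growth = 8194.91 / 5417.63 − 1 = 0.5126.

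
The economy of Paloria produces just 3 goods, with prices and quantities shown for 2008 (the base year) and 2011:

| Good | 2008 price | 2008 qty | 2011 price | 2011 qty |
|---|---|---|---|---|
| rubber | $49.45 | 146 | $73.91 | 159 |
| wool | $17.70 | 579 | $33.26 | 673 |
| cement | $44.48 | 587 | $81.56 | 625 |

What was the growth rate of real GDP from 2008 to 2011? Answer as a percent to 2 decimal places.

9.17%

Real GDP 2008 = Nominal GDP 2008 = 49.45·146 + 17.70·579 + 44.48·587 = 43577.76.
Real GDP 2011 (at 2008 prices) = 49.45·159 + 17.70·673 + 44.48·625 = 47574.65.
Real growth = 47574.65/43577.76 − 1 = 0.0917.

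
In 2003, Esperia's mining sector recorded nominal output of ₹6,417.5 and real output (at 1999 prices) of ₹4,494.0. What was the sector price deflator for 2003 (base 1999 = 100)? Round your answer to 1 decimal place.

sector price deflator = (Nominal / Real) × 100 = 6417.5 / 4494.0 × 100 = 142.80.

142.8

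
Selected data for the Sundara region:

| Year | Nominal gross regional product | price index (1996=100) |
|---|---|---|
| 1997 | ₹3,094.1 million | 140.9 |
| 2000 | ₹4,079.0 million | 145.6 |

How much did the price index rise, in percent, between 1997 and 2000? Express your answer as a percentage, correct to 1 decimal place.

Price-level change = 145.6 / 140.9 − 1 = 0.0334.

3.3%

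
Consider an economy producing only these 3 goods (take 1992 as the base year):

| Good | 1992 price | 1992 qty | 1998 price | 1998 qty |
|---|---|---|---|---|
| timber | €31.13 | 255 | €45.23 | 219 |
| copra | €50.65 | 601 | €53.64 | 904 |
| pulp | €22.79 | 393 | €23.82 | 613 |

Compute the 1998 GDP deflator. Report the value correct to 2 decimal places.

Nominal GDP 1998 = 45.23·219 + 53.64·904 + 23.82·613 = 72997.59.
Real GDP 1998 (at 1992 prices) = 31.13·219 + 50.65·904 + 22.79·613 = 66575.34.
Deflator = Nominal/Real × 100 = 72997.59/66575.34 × 100 = 109.647.

109.65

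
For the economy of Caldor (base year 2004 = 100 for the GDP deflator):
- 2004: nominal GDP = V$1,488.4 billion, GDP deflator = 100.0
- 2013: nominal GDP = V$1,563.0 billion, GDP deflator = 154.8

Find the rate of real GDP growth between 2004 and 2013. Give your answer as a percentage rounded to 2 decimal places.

-32.16%

Real GDP 2004 = 1488.4 / 1.000 = 1488.40.
Real GDP 2013 = 1563.0 / 1.548 = 1009.69.
Real growth = 1009.69 / 1488.40 − 1 = -0.3216.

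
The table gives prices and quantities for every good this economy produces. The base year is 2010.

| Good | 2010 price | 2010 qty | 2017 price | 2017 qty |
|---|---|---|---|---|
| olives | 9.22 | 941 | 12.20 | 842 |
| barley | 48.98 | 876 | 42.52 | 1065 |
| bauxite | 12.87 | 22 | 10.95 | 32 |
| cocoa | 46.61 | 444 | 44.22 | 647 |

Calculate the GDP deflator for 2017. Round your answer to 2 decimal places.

93.39

Nominal GDP 2017 = 12.20·842 + 42.52·1065 + 10.95·32 + 44.22·647 = 84516.94.
Real GDP 2017 (at 2010 prices) = 9.22·842 + 48.98·1065 + 12.87·32 + 46.61·647 = 90495.45.
Deflator = Nominal/Real × 100 = 84516.94/90495.45 × 100 = 93.394.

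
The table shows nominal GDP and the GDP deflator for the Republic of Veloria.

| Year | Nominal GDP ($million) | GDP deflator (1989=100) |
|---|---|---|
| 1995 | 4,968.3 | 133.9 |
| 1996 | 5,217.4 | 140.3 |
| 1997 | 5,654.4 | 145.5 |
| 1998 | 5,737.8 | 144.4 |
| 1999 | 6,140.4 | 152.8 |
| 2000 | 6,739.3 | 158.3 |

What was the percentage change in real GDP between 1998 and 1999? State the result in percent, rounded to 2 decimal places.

1.13%

Real GDP 1998 = 5737.8/1.444 = 3973.55.
Real GDP 1999 = 6140.4/1.528 = 4018.59.
Change = 4018.59/3973.55 − 1 = 0.0113.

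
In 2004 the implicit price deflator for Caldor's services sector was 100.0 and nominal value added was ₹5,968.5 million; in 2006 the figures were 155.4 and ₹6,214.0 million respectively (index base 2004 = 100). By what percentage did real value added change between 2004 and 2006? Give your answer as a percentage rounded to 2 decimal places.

-33.00%

Real value added 2004 = 5968.5 / 1.000 = 5968.50.
Real value added 2006 = 6214.0 / 1.554 = 3998.71.
Real growth = 3998.71 / 5968.50 − 1 = -0.3300.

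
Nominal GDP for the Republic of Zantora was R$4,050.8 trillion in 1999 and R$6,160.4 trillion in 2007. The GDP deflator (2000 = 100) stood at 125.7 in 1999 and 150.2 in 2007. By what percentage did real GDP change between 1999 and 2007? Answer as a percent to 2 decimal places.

Real GDP 1999 = 4050.8 / 1.257 = 3222.59.
Real GDP 2007 = 6160.4 / 1.502 = 4101.46.
Real growth = 4101.46 / 3222.59 − 1 = 0.2727.

27.27%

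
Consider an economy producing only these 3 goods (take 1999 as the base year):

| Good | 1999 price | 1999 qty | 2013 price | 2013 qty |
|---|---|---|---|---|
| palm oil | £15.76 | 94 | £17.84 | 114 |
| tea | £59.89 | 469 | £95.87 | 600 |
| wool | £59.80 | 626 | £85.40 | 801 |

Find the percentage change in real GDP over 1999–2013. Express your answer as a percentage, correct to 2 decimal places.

27.80%

Real GDP 1999 = Nominal GDP 1999 = 15.76·94 + 59.89·469 + 59.80·626 = 67004.65.
Real GDP 2013 (at 1999 prices) = 15.76·114 + 59.89·600 + 59.80·801 = 85630.44.
Real growth = 85630.44/67004.65 − 1 = 0.2780.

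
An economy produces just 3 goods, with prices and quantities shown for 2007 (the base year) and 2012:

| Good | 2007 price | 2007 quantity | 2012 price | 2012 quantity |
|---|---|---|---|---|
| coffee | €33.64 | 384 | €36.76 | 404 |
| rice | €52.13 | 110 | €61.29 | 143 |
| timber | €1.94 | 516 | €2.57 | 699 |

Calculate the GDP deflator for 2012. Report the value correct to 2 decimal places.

Nominal GDP 2012 = 36.76·404 + 61.29·143 + 2.57·699 = 25411.94.
Real GDP 2012 (at 2007 prices) = 33.64·404 + 52.13·143 + 1.94·699 = 22401.21.
Deflator = Nominal/Real × 100 = 25411.94/22401.21 × 100 = 113.440.

113.44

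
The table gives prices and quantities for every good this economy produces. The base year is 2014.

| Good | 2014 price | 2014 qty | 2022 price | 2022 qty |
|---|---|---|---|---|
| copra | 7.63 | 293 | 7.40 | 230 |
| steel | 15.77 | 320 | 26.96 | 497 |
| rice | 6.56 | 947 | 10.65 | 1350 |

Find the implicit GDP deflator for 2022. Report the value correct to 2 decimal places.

159.79

Nominal GDP 2022 = 7.40·230 + 26.96·497 + 10.65·1350 = 29478.62.
Real GDP 2022 (at 2014 prices) = 7.63·230 + 15.77·497 + 6.56·1350 = 18448.59.
Deflator = Nominal/Real × 100 = 29478.62/18448.59 × 100 = 159.788.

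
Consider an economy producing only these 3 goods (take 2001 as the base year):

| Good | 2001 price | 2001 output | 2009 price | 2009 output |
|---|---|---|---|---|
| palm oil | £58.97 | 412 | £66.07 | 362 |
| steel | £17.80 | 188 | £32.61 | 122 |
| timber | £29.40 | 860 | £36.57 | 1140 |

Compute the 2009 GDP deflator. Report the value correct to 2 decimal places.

122.01

Nominal GDP 2009 = 66.07·362 + 32.61·122 + 36.57·1140 = 69585.56.
Real GDP 2009 (at 2001 prices) = 58.97·362 + 17.80·122 + 29.40·1140 = 57034.74.
Deflator = Nominal/Real × 100 = 69585.56/57034.74 × 100 = 122.006.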